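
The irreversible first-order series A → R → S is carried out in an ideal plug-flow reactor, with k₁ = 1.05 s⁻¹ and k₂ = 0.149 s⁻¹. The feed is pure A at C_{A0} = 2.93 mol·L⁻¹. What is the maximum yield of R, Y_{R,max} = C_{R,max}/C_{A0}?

For a first-order series the maximum intermediate yield is C_{R,max}/C_{A0} = (k₁/k₂)^[k₂/(k₂−k₁)].
= (1.05/0.149)^(0.149/(0.149−1.05)) = (7.047)^(-0.1654) = 0.7240.

0.724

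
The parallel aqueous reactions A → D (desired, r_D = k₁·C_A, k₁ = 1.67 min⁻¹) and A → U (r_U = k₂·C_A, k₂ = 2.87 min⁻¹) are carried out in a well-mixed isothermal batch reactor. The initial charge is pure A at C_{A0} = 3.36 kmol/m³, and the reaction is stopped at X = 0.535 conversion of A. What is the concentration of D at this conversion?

C_A = C_{A0}(1−X) = 1.562 kmol/m³.
Both paths are first order in A, so the instantaneous fraction to D is constant: dC_D/d(−C_A) = k₁/(k₁+k₂) = 0.3678.
C_D = 0.3678·(C_{A0}−C_A) = 0.3678×1.798 = 0.661 kmol/m³.

0.661 kmol/m³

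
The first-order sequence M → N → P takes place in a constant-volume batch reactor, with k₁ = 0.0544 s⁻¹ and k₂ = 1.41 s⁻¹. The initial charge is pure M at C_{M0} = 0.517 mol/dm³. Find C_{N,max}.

0.0175 mol/dm³

At the optimum, C_{N,max}/C_{M0} = (k₁/k₂)^[k₂/(k₂−k₁)].
= (0.0544/1.41)^(1.41/(1.41−0.0544)) = (0.03858)^(1.040) = 0.03386.
C_{N,max} = 0.03386×0.517 = 0.0175 mol/dm³.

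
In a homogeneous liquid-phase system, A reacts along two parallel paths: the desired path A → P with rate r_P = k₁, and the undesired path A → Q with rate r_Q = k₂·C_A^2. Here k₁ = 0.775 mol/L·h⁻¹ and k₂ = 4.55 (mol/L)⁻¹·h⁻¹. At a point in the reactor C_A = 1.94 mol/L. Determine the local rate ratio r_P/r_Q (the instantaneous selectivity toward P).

0.0453

S_{P/Q} = r_P/r_Q = (k₁)/(k₂·C_A^2) = (k₁/k₂)·C_A^-2.
= (0.775) / (4.55×1.940^2) = 0.7750/17.12 = 0.0453.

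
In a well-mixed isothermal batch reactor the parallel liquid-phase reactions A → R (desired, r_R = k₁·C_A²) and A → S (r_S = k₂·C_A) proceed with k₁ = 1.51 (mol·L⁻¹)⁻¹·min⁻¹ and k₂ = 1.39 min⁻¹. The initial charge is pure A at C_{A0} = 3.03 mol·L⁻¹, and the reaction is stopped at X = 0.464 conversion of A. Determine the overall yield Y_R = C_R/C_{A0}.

0.330

C_A = C_{A0}(1−X) = 1.624 mol·L⁻¹.
Along a PFR/batch, dC_S/dC_A = −r_S/(r_R+r_S) = −k₂/(k₂+k₁·C_A).
Integrating from C_{A0} to C_A: C_S = (1.39/1.51)·ln[(1.39+1.51·3.03)/(1.39+1.51·1.62)] = 0.9205·ln(5.965/3.842) = 0.4049 mol·L⁻¹.
Then C_R = (C_{A0}−C_A) − C_S = 1.406 − 0.4049 = 1.001 mol·L⁻¹.
Y_R = C_R/C_{A0} = 1.001/3.03 = 0.330.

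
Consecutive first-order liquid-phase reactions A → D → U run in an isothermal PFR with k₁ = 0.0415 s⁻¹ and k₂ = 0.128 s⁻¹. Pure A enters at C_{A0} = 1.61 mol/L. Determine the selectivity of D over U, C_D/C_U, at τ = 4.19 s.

The intermediate concentration in a first-order A→B→C sequence is C_D = k₁C_{A0}(e^(−k₁τ) − e^(−k₂τ))/(k₂−k₁).
e^(−k₁τ) = e^(−0.0415×4.19) = e^(−0.1739) = 0.8404; e^(−k₂τ) = e^(−0.5363) = 0.5849.
C_D = 0.0415×1.61/(0.128−0.0415) × (0.8404−0.5849) = 0.7724×0.2555 = 0.1974 mol/L.
C_A = C_{A0}e^(−k₁τ) = 1.353 mol/L, so C_U = C_{A0}−C_A−C_D = 0.05961 mol/L; C_D/C_U = 3.31.

3.31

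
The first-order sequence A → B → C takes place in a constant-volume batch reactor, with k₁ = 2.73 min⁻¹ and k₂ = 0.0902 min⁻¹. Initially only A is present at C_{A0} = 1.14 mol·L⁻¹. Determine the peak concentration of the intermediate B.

1.01 mol·L⁻¹

At the optimum, C_{B,max}/C_{A0} = (k₁/k₂)^[k₂/(k₂−k₁)].
= (2.73/0.0902)^(0.0902/(0.0902−2.73)) = (30.27)^(-0.03417) = 0.8900.
C_{B,max} = 0.8900×1.14 = 1.01 mol·L⁻¹.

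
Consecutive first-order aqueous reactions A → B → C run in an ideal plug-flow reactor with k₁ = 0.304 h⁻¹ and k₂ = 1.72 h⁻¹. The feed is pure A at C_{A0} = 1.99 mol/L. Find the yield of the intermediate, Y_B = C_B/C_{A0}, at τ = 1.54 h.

For first-order series with pure A initially, C_B(τ) = k₁C_{A0}/(k₂−k₁)·(e^(−k₁τ) − e^(−k₂τ)).
e^(−k₁τ) = e^(−0.304×1.54) = e^(−0.4682) = 0.6262; e^(−k₂τ) = e^(−2.649) = 0.07074.
C_B = 0.304×1.99/(1.72−0.304) × (0.6262−0.07074) = 0.4272×0.5554 = 0.2373 mol/L.
Y_B = C_B/C_{A0} = 0.2373/1.99 = 0.119.

0.119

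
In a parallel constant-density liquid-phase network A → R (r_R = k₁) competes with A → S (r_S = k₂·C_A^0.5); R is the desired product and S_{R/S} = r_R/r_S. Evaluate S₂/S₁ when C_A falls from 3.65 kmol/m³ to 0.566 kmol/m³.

S_{R/S} = (k₁/k₂)·C_A^-0.5, so S₂/S₁ = (C_{A,2}/C_{A,1})^-0.5.
= (0.566/3.65)^(-0.5) = (0.1551)^(-0.5) = 2.54.
Selectivity toward R rises as C_A falls — low-concentration operation is favoured.

2.54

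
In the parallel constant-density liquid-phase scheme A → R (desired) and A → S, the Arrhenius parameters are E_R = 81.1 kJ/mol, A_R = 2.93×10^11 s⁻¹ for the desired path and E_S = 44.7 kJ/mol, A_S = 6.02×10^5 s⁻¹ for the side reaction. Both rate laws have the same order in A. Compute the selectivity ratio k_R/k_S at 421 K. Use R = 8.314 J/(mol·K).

14.8

k_R/k_S = (A_R/A_S)·exp[−(E_R−E_S)/(RT)] = (A_R/A_S)·exp[(E_S−E_R)/(RT)].
(E_S−E_R)/(RT) = (44.7−81.1)×10³/(8.314×421) = -36400/3500 = -10.40.
k_R/k_S = (2.93×10^11/6.02×10^5)·exp(-10.40) = 4.867×10^5 × 3.045×10^-5 = 14.8.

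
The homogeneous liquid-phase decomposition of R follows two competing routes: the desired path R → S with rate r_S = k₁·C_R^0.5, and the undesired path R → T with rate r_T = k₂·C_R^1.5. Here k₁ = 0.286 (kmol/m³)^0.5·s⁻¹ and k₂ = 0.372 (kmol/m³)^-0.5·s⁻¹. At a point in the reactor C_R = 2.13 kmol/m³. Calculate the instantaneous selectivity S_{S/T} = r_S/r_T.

0.361

S_{S/T} = r_S/r_T = (k₁·C_R^0.5)/(k₂·C_R^1.5) = (k₁/k₂)·C_R⁻¹.
= (0.286×2.130^0.5) / (0.372×2.130^1.5) = 0.4174/1.156 = 0.361.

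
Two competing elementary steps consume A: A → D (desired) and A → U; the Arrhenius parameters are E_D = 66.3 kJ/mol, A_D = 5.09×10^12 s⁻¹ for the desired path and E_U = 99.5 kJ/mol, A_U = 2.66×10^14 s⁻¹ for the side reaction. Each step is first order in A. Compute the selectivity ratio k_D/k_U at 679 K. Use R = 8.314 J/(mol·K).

With equal orders, S_{D/U} = k_D/k_U = (A_D/A_U)·exp[(E_U−E_D)/(RT)].
(E_U−E_D)/(RT) = (99.5−66.3)×10³/(8.314×679) = 33200/5645 = 5.881.
k_D/k_U = (5.09×10^12/2.66×10^14)·exp(5.881) = 0.01914 × 358.2 = 6.85.

6.85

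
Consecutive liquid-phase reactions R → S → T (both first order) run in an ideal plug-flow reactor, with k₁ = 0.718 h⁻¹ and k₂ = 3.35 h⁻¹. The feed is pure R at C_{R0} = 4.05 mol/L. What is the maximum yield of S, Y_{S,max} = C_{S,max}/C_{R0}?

0.141

For a first-order series the maximum intermediate yield is C_{S,max}/C_{R0} = (k₁/k₂)^[k₂/(k₂−k₁)].
= (0.718/3.35)^(3.35/(3.35−0.718)) = (0.2143)^(1.273) = 0.1408.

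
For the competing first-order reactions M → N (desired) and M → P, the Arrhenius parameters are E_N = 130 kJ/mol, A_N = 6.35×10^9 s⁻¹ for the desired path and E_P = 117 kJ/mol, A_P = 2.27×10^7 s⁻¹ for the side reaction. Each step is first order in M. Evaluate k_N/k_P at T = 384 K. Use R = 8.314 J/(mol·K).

4.77

With equal orders, S_{N/P} = k_N/k_P = (A_N/A_P)·exp[(E_P−E_N)/(RT)].
(E_P−E_N)/(RT) = (117−130)×10³/(8.314×384) = -13000/3193 = -4.072.
k_N/k_P = (6.35×10^9/2.27×10^7)·exp(-4.072) = 279.7 × 0.01704 = 4.77.
Since E_N > E_P, raising the temperature improves selectivity toward N.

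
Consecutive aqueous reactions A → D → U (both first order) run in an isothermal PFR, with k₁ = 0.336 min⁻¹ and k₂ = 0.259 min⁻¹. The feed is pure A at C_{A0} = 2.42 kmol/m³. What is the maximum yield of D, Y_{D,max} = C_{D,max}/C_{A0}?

Evaluating C_D at τ_opt = ln(k₂/k₁)/(k₂−k₁) gives C_{D,max}/C_{A0} = (k₁/k₂)^[k₂/(k₂−k₁)].
= (0.336/0.259)^(0.259/(0.259−0.336)) = (1.297)^(-3.364) = 0.4167.

0.417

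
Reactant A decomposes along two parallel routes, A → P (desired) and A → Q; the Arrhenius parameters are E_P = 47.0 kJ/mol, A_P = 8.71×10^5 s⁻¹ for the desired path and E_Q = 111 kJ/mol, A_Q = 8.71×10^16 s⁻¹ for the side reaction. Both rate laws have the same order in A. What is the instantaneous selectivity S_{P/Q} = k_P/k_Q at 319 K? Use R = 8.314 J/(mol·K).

With equal orders, S_{P/Q} = k_P/k_Q = (A_P/A_Q)·exp[(E_Q−E_P)/(RT)].
(E_Q−E_P)/(RT) = (111−47.0)×10³/(8.314×319) = 64000/2652 = 24.13.
k_P/k_Q = (8.71×10^5/8.71×10^16)·exp(24.13) = 1.000×10^-11 × 3.020×10^10 = 0.302.
Since E_P < E_Q, lowering the temperature improves selectivity toward P.

0.302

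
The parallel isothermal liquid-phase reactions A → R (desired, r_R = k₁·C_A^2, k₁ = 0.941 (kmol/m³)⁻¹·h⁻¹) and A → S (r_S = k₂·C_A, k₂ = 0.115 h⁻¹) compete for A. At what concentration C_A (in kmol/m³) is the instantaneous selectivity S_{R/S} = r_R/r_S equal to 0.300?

0.0367 kmol/m³

S_{R/S} = (k₁/k₂)·C_A ⇒ C_A = S·k₂/k₁.
= 0.300×0.115/0.941 = 0.0367 kmol/m³.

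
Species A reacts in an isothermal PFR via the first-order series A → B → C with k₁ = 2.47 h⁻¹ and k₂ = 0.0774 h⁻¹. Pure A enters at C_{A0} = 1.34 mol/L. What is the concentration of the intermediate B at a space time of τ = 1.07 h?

1.17 mol/L

Solving the coupled first-order balances gives C_B(τ) = [k₁/(k₂−k₁)]·C_{A0}·(e^(−k₁τ) − e^(−k₂τ)).
e^(−k₁τ) = e^(−2.47×1.07) = e^(−2.643) = 0.07115; e^(−k₂τ) = e^(−0.08282) = 0.9205.
C_B = 2.47×1.34/(0.0774−2.47) × (0.07115−0.9205) = (-1.383)×(-0.8494) = 1.175 mol/L.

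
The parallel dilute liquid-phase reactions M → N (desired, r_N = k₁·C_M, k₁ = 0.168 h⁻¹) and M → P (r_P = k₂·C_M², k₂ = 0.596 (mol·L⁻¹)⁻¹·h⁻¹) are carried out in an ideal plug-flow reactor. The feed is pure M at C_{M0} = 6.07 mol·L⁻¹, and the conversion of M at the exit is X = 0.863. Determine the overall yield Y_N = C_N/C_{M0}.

C_M = C_{M0}(1−X) = 0.8316 mol·L⁻¹.
Along a PFR/batch, dC_N/dC_M = −r_N/(r_N+r_P) = −k₁/(k₁+k₂·C_M).
Integrating from C_{M0} to C_M: C_N = (0.168/0.596)·ln[(0.168+0.596·6.07)/(0.168+0.596·0.832)] = 0.2819·ln(3.786/0.6636) = 0.4908 mol·L⁻¹.
Y_N = C_N/C_{M0} = 0.4908/6.07 = 0.0809.

0.0809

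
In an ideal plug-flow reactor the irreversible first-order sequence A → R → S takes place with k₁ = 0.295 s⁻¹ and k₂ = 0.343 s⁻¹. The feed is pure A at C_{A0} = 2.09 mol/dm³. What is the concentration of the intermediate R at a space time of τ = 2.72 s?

0.705 mol/dm³

Solving the coupled first-order balances gives C_R(τ) = [k₁/(k₂−k₁)]·C_{A0}·(e^(−k₁τ) − e^(−k₂τ)).
e^(−k₁τ) = e^(−0.295×2.72) = e^(−0.8024) = 0.4483; e^(−k₂τ) = e^(−0.9330) = 0.3934.
C_R = 0.295×2.09/(0.343−0.295) × (0.4483−0.3934) = 12.84×0.05486 = 0.7047 mol/dm³.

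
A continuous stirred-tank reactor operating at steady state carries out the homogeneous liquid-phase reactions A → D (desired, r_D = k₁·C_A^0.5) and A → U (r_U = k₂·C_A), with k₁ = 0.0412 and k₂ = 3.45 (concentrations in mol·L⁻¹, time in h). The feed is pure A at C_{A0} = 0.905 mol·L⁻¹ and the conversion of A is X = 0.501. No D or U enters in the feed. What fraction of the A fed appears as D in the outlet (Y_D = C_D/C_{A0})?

0.00875

Exit C_A = C_{A0}(1−X) = 0.905×0.499 = 0.4516 mol·L⁻¹.
Rates in a CSTR are evaluated at the outlet concentration: r_D = 0.0412×0.4516^0.5 = 0.02769, r_U = 3.45×0.4516 = 1.558.
Fraction of consumed A going to D: r_D/(r_D+r_U) = 0.01746.
C_D = 0.01746·C_{A0}·X = 0.01746×0.905×0.501 = 0.00792 mol·L⁻¹; Y_D = C_D/C_{A0} = 0.00875.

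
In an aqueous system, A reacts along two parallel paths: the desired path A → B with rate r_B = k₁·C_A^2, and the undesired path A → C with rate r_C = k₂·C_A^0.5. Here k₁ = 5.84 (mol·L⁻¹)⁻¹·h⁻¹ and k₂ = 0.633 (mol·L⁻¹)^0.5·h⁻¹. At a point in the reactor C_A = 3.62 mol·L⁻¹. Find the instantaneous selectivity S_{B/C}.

S_{B/C} = r_B/r_C = (k₁·C_A^2)/(k₂·C_A^0.5) = (k₁/k₂)·C_A^1.5.
= (5.84×3.620^2) / (0.633×3.620^0.5) = 76.53/1.204 = 63.5.

63.5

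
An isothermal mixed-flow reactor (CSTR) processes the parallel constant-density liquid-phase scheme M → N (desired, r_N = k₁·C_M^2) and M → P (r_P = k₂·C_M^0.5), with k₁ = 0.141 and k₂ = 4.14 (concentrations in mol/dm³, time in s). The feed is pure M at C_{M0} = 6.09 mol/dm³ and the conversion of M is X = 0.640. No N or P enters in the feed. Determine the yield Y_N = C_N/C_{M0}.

Exit C_M = C_{M0}(1−X) = 6.09×0.360 = 2.192 mol/dm³.
Rates in a CSTR are evaluated at the outlet concentration: r_N = 0.141×2.192^2 = 0.6777, r_P = 4.14×2.192^0.5 = 6.130.
Fraction of consumed M going to N: r_N/(r_N+r_P) = 0.09955.
C_N = 0.09955·C_{M0}·X = 0.09955×6.09×0.640 = 0.388 mol/dm³; Y_N = C_N/C_{M0} = 0.0637.

0.0637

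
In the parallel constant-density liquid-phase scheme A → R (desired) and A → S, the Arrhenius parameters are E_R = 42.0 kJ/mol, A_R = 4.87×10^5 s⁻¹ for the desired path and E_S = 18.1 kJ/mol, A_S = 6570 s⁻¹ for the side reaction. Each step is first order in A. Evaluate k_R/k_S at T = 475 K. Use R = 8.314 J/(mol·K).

0.174

With equal orders, S_{R/S} = k_R/k_S = (A_R/A_S)·exp[(E_S−E_R)/(RT)].
(E_S−E_R)/(RT) = (18.1−42.0)×10³/(8.314×475) = -23900/3949 = -6.052.
k_R/k_S = (4.87×10^5/6570)·exp(-6.052) = 74.12 × 0.002353 = 0.174.
Since E_R > E_S, raising the temperature improves selectivity toward R.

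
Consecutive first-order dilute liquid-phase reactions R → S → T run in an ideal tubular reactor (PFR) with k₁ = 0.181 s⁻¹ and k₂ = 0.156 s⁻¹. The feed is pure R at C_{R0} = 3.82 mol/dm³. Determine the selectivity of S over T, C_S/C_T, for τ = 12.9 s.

For first-order series with pure R initially, C_S(τ) = k₁C_{R0}/(k₂−k₁)·(e^(−k₁τ) − e^(−k₂τ)).
e^(−k₁τ) = e^(−0.181×12.9) = e^(−2.335) = 0.09682; e^(−k₂τ) = e^(−2.012) = 0.1337.
C_S = 0.181×3.82/(0.156−0.181) × (0.09682−0.1337) = (-27.66)×(-0.03685) = 1.019 mol/dm³.
C_R = C_{R0}e^(−k₁τ) = 0.3699 mol/dm³, so C_T = C_{R0}−C_R−C_S = 2.431 mol/dm³; C_S/C_T = 0.419.

0.419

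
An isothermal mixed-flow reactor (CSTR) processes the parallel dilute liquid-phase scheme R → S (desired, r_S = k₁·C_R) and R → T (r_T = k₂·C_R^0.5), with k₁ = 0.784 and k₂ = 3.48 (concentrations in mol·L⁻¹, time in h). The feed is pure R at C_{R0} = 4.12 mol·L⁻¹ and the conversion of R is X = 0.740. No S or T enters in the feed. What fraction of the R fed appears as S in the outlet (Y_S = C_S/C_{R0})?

0.140

Exit C_R = C_{R0}(1−X) = 4.12×0.260 = 1.071 mol·L⁻¹.
In a CSTR the entire volume is at exit conditions, so r_S = 0.784×1.071 = 0.8398 and r_T = 3.48×1.071^0.5 = 3.602.
Fraction of consumed R going to S: r_S/(r_S+r_T) = 0.1891.
C_S = 0.1891·C_{R0}·X = 0.1891×4.12×0.740 = 0.576 mol·L⁻¹; Y_S = C_S/C_{R0} = 0.140.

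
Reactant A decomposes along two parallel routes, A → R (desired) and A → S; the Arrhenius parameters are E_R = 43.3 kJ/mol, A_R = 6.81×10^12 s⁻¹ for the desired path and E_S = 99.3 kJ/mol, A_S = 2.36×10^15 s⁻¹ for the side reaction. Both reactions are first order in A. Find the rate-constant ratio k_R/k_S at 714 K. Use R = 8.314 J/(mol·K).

k_R/k_S = (A_R/A_S)·exp[−(E_R−E_S)/(RT)] = (A_R/A_S)·exp[(E_S−E_R)/(RT)].
(E_S−E_R)/(RT) = (99.3−43.3)×10³/(8.314×714) = 56000/5936 = 9.434.
k_R/k_S = (6.81×10^12/2.36×10^15)·exp(9.434) = 0.002886 × 12502 = 36.1.
Since E_R < E_S, lowering the temperature improves selectivity toward R.

36.1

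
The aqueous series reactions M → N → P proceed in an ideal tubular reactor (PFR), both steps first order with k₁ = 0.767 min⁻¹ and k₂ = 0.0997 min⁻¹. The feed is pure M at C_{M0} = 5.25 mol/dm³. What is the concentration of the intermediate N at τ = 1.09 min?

The intermediate concentration in a first-order A→B→C sequence is C_N = k₁C_{M0}(e^(−k₁τ) − e^(−k₂τ))/(k₂−k₁).
e^(−k₁τ) = e^(−0.767×1.09) = e^(−0.8360) = 0.4334; e^(−k₂τ) = e^(−0.1087) = 0.8970.
C_N = 0.767×5.25/(0.0997−0.767) × (0.4334−0.8970) = (-6.034)×(-0.4636) = 2.798 mol/dm³.

2.80 mol/dm³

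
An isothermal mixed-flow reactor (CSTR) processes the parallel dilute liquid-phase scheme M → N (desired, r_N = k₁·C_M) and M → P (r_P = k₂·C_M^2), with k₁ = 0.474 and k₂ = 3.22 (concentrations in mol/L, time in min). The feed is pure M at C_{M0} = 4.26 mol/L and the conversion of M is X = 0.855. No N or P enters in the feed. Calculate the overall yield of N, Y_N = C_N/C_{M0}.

0.165

Exit C_M = C_{M0}(1−X) = 4.26×0.145 = 0.6177 mol/L.
A CSTR operates uniformly at the exit composition, giving r_N = 0.2928 and r_P = 1.229 (each k·C_M^n at C_M = 0.6177).
Fraction of consumed M going to N: r_N/(r_N+r_P) = 0.1924.
C_N = 0.1924·C_{M0}·X = 0.1924×4.26×0.855 = 0.701 mol/L; Y_N = C_N/C_{M0} = 0.165.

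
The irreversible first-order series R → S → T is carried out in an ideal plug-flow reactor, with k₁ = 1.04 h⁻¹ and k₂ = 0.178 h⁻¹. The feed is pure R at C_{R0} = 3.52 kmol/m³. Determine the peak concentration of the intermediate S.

For a first-order series the maximum intermediate yield is C_{S,max}/C_{R0} = (k₁/k₂)^[k₂/(k₂−k₁)].
= (1.04/0.178)^(0.178/(0.178−1.04)) = (5.843)^(-0.2065) = 0.6945.
C_{S,max} = 0.6945×3.52 = 2.44 kmol/m³.

2.44 kmol/m³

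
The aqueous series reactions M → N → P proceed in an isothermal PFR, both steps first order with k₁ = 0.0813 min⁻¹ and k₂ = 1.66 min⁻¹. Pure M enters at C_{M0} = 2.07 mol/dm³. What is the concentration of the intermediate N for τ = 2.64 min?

Solving the coupled first-order balances gives C_N(τ) = [k₁/(k₂−k₁)]·C_{M0}·(e^(−k₁τ) − e^(−k₂τ)).
e^(−k₁τ) = e^(−0.0813×2.64) = e^(−0.2146) = 0.8068; e^(−k₂τ) = e^(−4.382) = 0.01250.
C_N = 0.0813×2.07/(1.66−0.0813) × (0.8068−0.01250) = 0.1066×0.7943 = 0.08468 mol/dm³.

0.0847 mol/dm³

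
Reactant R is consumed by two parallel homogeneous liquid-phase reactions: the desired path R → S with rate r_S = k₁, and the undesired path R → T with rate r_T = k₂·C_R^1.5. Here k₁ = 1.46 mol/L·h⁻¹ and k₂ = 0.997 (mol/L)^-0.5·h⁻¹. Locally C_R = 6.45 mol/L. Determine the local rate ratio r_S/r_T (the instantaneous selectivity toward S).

0.0894

S_{S/T} = r_S/r_T = (k₁)/(k₂·C_R^1.5) = (k₁/k₂)·C_R^-1.5.
= (1.46) / (0.997×6.450^1.5) = 1.460/16.33 = 0.0894.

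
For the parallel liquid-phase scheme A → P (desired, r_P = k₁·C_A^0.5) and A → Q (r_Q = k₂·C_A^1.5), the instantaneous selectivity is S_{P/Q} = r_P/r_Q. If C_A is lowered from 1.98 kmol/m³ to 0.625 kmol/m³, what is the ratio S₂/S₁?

S_{P/Q} = (k₁/k₂)·C_A⁻¹, so S₂/S₁ = (C_{A,2}/C_{A,1})⁻¹.
= 1.98/0.625 = 3.17.
Selectivity toward P rises as C_A falls — low-concentration operation is favoured.

3.17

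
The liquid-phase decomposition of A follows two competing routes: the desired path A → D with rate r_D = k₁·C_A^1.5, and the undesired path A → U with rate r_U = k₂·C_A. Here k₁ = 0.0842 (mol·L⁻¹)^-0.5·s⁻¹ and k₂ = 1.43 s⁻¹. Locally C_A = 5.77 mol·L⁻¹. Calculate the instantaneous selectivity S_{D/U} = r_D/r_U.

S_{D/U} = r_D/r_U = (k₁·C_A^1.5)/(k₂·C_A) = (k₁/k₂)·C_A^0.5.
= (0.0842×5.770^1.5) / (1.43×5.770) = 1.167/8.251 = 0.141.

0.141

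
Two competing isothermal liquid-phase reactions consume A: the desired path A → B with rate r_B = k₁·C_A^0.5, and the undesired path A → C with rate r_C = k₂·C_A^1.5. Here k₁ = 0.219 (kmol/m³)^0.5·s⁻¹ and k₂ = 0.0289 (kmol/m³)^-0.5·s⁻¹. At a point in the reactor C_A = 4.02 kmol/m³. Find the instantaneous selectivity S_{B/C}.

1.89

S_{B/C} = r_B/r_C = (k₁·C_A^0.5)/(k₂·C_A^1.5) = (k₁/k₂)·C_A⁻¹.
= (0.219×4.020^0.5) / (0.0289×4.020^1.5) = 0.4391/0.2329 = 1.89.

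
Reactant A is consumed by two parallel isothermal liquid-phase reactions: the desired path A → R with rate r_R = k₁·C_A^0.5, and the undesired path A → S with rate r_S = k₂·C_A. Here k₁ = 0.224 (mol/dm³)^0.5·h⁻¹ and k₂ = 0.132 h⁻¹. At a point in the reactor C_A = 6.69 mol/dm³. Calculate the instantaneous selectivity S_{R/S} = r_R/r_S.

0.656

S_{R/S} = r_R/r_S = (k₁·C_A^0.5)/(k₂·C_A) = (k₁/k₂)·C_A^-0.5.
= (0.224×6.690^0.5) / (0.132×6.690) = 0.5794/0.8831 = 0.656.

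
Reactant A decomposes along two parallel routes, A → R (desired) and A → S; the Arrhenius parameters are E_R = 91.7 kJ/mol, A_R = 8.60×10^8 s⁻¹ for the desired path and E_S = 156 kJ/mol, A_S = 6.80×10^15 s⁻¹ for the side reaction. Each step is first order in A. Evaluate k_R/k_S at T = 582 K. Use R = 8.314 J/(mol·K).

Since both paths have the same order in A, the concentration cancels and S_{R/S} = k_R/k_S = (A_R/A_S)·exp[(E_S−E_R)/(RT)].
(E_S−E_R)/(RT) = (156−91.7)×10³/(8.314×582) = 64300/4839 = 13.29.
k_R/k_S = (8.60×10^8/6.80×10^15)·exp(13.29) = 1.265×10^-7 × 5.904×10^5 = 0.0747.
Since E_R < E_S, lowering the temperature improves selectivity toward R.

0.0747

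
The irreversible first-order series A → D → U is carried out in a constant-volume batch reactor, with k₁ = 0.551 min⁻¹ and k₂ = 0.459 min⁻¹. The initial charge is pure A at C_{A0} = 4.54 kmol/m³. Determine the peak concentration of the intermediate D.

1.82 kmol/m³

For a first-order series the maximum intermediate yield is C_{D,max}/C_{A0} = (k₁/k₂)^[k₂/(k₂−k₁)].
= (0.551/0.459)^(0.459/(0.459−0.551)) = (1.200)^(-4.989) = 0.4019.
C_{D,max} = 0.4019×4.54 = 1.82 kmol/m³.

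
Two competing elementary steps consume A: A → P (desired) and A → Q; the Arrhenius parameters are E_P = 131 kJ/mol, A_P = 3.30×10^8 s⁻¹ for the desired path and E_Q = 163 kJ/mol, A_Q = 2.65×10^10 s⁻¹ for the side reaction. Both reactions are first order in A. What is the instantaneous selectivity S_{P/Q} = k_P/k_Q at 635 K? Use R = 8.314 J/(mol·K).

5.34

With equal orders, S_{P/Q} = k_P/k_Q = (A_P/A_Q)·exp[(E_Q−E_P)/(RT)].
(E_Q−E_P)/(RT) = (163−131)×10³/(8.314×635) = 32000/5279 = 6.061.
k_P/k_Q = (3.30×10^8/2.65×10^10)·exp(6.061) = 0.01245 × 428.9 = 5.34.
Since E_P < E_Q, lowering the temperature improves selectivity toward P.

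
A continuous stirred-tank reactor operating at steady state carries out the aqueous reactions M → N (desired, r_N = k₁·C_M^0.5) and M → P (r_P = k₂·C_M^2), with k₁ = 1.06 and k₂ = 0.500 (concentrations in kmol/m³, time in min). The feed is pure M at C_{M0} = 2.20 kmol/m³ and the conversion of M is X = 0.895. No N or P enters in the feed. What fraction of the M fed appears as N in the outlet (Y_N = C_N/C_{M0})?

0.850

Exit C_M = C_{M0}(1−X) = 2.20×0.105 = 0.2310 kmol/m³.
A CSTR operates uniformly at the exit composition, giving r_N = 0.5095 and r_P = 0.02668 (each k·C_M^n at C_M = 0.2310).
Fraction of consumed M going to N: r_N/(r_N+r_P) = 0.9502.
C_N = 0.9502·C_{M0}·X = 0.9502×2.20×0.895 = 1.87 kmol/m³; Y_N = C_N/C_{M0} = 0.850.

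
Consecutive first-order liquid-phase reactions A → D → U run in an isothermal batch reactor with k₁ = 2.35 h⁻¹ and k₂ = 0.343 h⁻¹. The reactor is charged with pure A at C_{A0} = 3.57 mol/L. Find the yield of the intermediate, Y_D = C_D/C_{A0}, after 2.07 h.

0.567

Solving the coupled first-order balances gives C_D(t) = [k₁/(k₂−k₁)]·C_{A0}·(e^(−k₁t) − e^(−k₂t)).
e^(−k₁t) = e^(−2.35×2.07) = e^(−4.864) = 0.007716; e^(−k₂t) = e^(−0.7100) = 0.4916.
C_D = 2.35×3.57/(0.343−2.35) × (0.007716−0.4916) = (-4.180)×(-0.4839) = 2.023 mol/L.
Y_D = C_D/C_{A0} = 2.023/3.57 = 0.567.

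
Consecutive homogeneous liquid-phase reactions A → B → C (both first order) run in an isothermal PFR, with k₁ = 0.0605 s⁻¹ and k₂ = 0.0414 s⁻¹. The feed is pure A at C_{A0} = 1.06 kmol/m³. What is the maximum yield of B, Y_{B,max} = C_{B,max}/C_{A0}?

Evaluating C_B at τ_opt = ln(k₂/k₁)/(k₂−k₁) gives C_{B,max}/C_{A0} = (k₁/k₂)^[k₂/(k₂−k₁)].
= (0.0605/0.0414)^(0.0414/(0.0414−0.0605)) = (1.461)^(-2.168) = 0.4394.

0.439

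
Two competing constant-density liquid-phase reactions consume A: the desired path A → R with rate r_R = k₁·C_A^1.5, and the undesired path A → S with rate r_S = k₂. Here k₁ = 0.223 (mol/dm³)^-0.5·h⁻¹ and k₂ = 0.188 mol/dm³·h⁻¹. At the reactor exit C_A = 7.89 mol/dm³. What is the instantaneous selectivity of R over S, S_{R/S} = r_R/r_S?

S_{R/S} = r_R/r_S = (k₁·C_A^1.5)/(k₂) = (k₁/k₂)·C_A^1.5.
= (0.223×7.890^1.5) / (0.188) = 4.942/0.1880 = 26.3.

26.3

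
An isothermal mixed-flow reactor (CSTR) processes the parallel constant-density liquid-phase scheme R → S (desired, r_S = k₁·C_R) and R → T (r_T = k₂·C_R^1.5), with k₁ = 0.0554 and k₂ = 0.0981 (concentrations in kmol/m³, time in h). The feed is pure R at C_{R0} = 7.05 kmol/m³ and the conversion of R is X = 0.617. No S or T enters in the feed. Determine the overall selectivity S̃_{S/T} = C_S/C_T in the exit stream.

0.344

Exit C_R = C_{R0}(1−X) = 7.05×0.383 = 2.700 kmol/m³.
In a CSTR the entire volume is at exit conditions, so r_S = 0.0554×2.700 = 0.1496 and r_T = 0.0981×2.700^1.5 = 0.4353.
Overall selectivity = C_S/C_T = r_Sτ/(r_Tτ) = r_S/r_T = 0.344.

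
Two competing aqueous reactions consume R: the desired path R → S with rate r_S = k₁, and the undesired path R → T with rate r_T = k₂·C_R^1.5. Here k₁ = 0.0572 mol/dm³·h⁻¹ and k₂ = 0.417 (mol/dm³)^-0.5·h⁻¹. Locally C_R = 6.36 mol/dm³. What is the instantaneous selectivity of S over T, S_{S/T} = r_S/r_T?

0.00855

S_{S/T} = r_S/r_T = (k₁)/(k₂·C_R^1.5) = (k₁/k₂)·C_R^-1.5.
= (0.0572) / (0.417×6.360^1.5) = 0.05720/6.688 = 0.00855.
The undesired path is higher order in R, so low C_R (CSTR or dilute feed) favours S.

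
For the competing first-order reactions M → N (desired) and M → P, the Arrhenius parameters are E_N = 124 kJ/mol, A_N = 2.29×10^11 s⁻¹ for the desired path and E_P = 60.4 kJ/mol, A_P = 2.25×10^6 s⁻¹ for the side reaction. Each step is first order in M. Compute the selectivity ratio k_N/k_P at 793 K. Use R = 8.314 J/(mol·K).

k_N/k_P = (A_N/A_P)·exp[−(E_N−E_P)/(RT)] = (A_N/A_P)·exp[(E_P−E_N)/(RT)].
(E_P−E_N)/(RT) = (60.4−124)×10³/(8.314×793) = -63600/6593 = -9.647.
k_N/k_P = (2.29×10^11/2.25×10^6)·exp(-9.647) = 1.018×10^5 × 6.465×10^-5 = 6.58.
Since E_N > E_P, raising the temperature improves selectivity toward N.

6.58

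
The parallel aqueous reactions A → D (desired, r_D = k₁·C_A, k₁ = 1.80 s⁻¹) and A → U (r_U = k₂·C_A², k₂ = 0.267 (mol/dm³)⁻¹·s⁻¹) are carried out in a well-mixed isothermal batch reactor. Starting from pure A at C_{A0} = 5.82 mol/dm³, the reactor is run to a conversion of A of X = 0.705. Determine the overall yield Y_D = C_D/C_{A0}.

0.458

C_A = C_{A0}(1−X) = 1.717 mol/dm³.
Along a PFR/batch, dC_D/dC_A = −r_D/(r_D+r_U) = −k₁/(k₁+k₂·C_A).
Integrating from C_{A0} to C_A: C_D = (1.80/0.267)·ln[(1.80+0.267·5.82)/(1.80+0.267·1.72)] = 6.742·ln(3.354/2.258) = 2.666 mol/dm³.
Y_D = C_D/C_{A0} = 2.666/5.82 = 0.458.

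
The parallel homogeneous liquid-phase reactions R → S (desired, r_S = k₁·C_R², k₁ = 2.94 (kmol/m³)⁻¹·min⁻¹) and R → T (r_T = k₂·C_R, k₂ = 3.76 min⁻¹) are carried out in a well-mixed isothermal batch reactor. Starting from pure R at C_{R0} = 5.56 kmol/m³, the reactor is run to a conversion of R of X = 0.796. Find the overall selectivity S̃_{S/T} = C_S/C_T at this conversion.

C_R = C_{R0}(1−X) = 1.134 kmol/m³.
Along a PFR/batch, dC_T/dC_R = −r_T/(r_S+r_T) = −k₂/(k₂+k₁·C_R).
Integrating from C_{R0} to C_R: C_T = (3.76/2.94)·ln[(3.76+2.94·5.56)/(3.76+2.94·1.13)] = 1.279·ln(20.11/7.095) = 1.332 kmol/m³.
Then C_S = (C_{R0}−C_R) − C_T = 4.426 − 1.332 = 3.094 kmol/m³.
S̃_{S/T} = C_S/C_T = 3.094/1.332 = 2.32.

2.32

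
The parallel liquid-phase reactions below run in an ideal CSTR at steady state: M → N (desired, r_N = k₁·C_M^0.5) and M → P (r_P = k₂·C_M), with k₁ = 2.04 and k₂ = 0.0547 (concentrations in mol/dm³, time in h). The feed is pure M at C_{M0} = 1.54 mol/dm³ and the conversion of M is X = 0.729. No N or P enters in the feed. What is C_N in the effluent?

Exit C_M = C_{M0}(1−X) = 1.54×0.271 = 0.4173 mol/dm³.
In a CSTR the entire volume is at exit conditions, so r_N = 2.04×0.4173^0.5 = 1.318 and r_P = 0.0547×0.4173 = 0.02283.
Fraction of consumed M going to N: r_N/(r_N+r_P) = 0.9830.
C_N = 0.9830·C_{M0}·X = 0.9830×1.54×0.729 = 1.10 mol/dm³.

1.10 mol/dm³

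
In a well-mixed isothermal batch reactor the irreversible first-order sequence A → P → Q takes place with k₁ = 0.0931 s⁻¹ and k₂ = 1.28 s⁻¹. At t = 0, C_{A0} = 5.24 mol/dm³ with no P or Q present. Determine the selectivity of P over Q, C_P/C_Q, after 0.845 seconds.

For first-order series with pure A initially, C_P(t) = k₁C_{A0}/(k₂−k₁)·(e^(−k₁t) − e^(−k₂t)).
e^(−k₁t) = e^(−0.0931×0.845) = e^(−0.07867) = 0.9243; e^(−k₂t) = e^(−1.082) = 0.3391.
C_P = 0.0931×5.24/(1.28−0.0931) × (0.9243−0.3391) = 0.4110×0.5853 = 0.2406 mol/dm³.
C_A = C_{A0}e^(−k₁t) = 4.844 mol/dm³, so C_Q = C_{A0}−C_A−C_P = 0.1559 mol/dm³; C_P/C_Q = 1.54.

1.54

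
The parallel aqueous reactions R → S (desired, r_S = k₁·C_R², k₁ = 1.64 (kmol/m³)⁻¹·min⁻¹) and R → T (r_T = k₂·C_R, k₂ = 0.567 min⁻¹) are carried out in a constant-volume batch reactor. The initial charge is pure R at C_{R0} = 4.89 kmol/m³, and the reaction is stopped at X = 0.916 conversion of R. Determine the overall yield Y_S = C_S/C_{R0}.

C_R = C_{R0}(1−X) = 0.4108 kmol/m³.
Along a PFR/batch, dC_T/dC_R = −r_T/(r_S+r_T) = −k₂/(k₂+k₁·C_R).
Integrating from C_{R0} to C_R: C_T = (0.567/1.64)·ln[(0.567+1.64·4.89)/(0.567+1.64·0.411)] = 0.3457·ln(8.587/1.241) = 0.6688 kmol/m³.
Then C_S = (C_{R0}−C_R) − C_T = 4.479 − 0.6688 = 3.810 kmol/m³.
Y_S = C_S/C_{R0} = 3.810/4.89 = 0.779.

0.779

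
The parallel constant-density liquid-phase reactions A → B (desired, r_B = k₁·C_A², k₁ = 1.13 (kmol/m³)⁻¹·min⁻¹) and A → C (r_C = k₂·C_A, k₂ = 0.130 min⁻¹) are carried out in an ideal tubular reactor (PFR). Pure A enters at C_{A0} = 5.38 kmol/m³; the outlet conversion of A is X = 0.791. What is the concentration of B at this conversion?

4.08 kmol/m³

C_A = C_{A0}(1−X) = 1.124 kmol/m³.
Along a PFR/batch, dC_C/dC_A = −r_C/(r_B+r_C) = −k₂/(k₂+k₁·C_A).
Integrating from C_{A0} to C_A: C_C = (0.130/1.13)·ln[(0.130+1.13·5.38)/(0.130+1.13·1.12)] = 0.1150·ln(6.209/1.401) = 0.1713 kmol/m³.
Then C_B = (C_{A0}−C_A) − C_C = 4.256 − 0.1713 = 4.084 kmol/m³.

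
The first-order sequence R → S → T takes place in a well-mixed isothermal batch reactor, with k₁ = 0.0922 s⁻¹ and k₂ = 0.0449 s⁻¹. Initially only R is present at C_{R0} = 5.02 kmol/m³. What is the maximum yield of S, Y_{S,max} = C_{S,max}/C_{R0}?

Evaluating C_S at t_opt = ln(k₂/k₁)/(k₂−k₁) gives C_{S,max}/C_{R0} = (k₁/k₂)^[k₂/(k₂−k₁)].
= (0.0922/0.0449)^(0.0449/(0.0449−0.0922)) = (2.053)^(-0.9493) = 0.5051.

0.505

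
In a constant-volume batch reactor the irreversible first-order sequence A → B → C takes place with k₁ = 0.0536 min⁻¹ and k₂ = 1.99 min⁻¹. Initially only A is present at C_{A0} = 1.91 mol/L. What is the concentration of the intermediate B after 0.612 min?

0.0355 mol/L

Solving the coupled first-order balances gives C_B(t) = [k₁/(k₂−k₁)]·C_{A0}·(e^(−k₁t) − e^(−k₂t)).
e^(−k₁t) = e^(−0.0536×0.612) = e^(−0.03280) = 0.9677; e^(−k₂t) = e^(−1.218) = 0.2959.
C_B = 0.0536×1.91/(1.99−0.0536) × (0.9677−0.2959) = 0.05287×0.6719 = 0.03552 mol/L.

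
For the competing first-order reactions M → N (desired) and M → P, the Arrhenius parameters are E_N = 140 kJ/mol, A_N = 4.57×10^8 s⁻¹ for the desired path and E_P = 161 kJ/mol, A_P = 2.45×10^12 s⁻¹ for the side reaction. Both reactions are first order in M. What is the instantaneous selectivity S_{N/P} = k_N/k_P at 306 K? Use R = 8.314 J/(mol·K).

With equal orders, S_{N/P} = k_N/k_P = (A_N/A_P)·exp[(E_P−E_N)/(RT)].
(E_P−E_N)/(RT) = (161−140)×10³/(8.314×306) = 21000/2544 = 8.254.
k_N/k_P = (4.57×10^8/2.45×10^12)·exp(8.254) = 1.865×10^-4 × 3845 = 0.717.
Since E_N < E_P, lowering the temperature improves selectivity toward N.

0.717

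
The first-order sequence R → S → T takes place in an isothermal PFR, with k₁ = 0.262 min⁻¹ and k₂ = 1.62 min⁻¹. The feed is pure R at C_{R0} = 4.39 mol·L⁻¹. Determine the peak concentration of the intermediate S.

Evaluating C_S at τ_opt = ln(k₂/k₁)/(k₂−k₁) gives C_{S,max}/C_{R0} = (k₁/k₂)^[k₂/(k₂−k₁)].
= (0.262/1.62)^(1.62/(1.62−0.262)) = (0.1617)^(1.193) = 0.1138.
C_{S,max} = 0.1138×4.39 = 0.500 mol·L⁻¹.

0.500 mol·L⁻¹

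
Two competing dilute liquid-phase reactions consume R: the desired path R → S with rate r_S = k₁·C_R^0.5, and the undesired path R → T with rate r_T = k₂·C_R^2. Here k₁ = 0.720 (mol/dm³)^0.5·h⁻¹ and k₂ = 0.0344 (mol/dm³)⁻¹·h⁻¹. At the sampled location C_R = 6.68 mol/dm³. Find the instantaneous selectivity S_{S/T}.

1.21

S_{S/T} = r_S/r_T = (k₁·C_R^0.5)/(k₂·C_R^2) = (k₁/k₂)·C_R^-1.5.
= (0.720×6.680^0.5) / (0.0344×6.680^2) = 1.861/1.535 = 1.21.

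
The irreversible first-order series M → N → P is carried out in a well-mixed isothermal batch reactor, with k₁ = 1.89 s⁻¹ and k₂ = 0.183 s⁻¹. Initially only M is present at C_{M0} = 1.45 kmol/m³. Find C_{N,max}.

Evaluating C_N at t_opt = ln(k₂/k₁)/(k₂−k₁) gives C_{N,max}/C_{M0} = (k₁/k₂)^[k₂/(k₂−k₁)].
= (1.89/0.183)^(0.183/(0.183−1.89)) = (10.33)^(-0.1072) = 0.7786.
C_{N,max} = 0.7786×1.45 = 1.13 kmol/m³.

1.13 kmol/m³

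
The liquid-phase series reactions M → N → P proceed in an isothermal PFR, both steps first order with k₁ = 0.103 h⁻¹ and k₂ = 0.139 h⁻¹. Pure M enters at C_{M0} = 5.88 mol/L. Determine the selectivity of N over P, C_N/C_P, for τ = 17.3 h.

The intermediate concentration in a first-order A→B→C sequence is C_N = k₁C_{M0}(e^(−k₁τ) − e^(−k₂τ))/(k₂−k₁).
e^(−k₁τ) = e^(−0.103×17.3) = e^(−1.782) = 0.1683; e^(−k₂τ) = e^(−2.405) = 0.09029.
C_N = 0.103×5.88/(0.139−0.103) × (0.1683−0.09029) = 16.82×0.07803 = 1.313 mol/L.
C_M = C_{M0}e^(−k₁τ) = 0.9897 mol/L, so C_P = C_{M0}−C_M−C_N = 3.578 mol/L; C_N/C_P = 0.367.

0.367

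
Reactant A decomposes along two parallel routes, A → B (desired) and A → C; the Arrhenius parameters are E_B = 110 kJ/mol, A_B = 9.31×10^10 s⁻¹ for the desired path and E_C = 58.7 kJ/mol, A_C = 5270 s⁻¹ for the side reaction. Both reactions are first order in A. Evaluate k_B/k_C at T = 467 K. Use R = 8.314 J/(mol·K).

32.3

k_B/k_C = (A_B/A_C)·exp[−(E_B−E_C)/(RT)] = (A_B/A_C)·exp[(E_C−E_B)/(RT)].
(E_C−E_B)/(RT) = (58.7−110)×10³/(8.314×467) = -51300/3883 = -13.21.
k_B/k_C = (9.31×10^10/5270)·exp(-13.21) = 1.767×10^7 × 1.827×10^-6 = 32.3.
Since E_B > E_C, raising the temperature improves selectivity toward B.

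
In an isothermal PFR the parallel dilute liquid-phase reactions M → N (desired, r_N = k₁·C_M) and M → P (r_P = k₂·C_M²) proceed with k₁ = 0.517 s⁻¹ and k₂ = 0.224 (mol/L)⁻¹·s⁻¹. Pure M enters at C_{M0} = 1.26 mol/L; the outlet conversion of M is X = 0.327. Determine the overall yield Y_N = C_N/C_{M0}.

C_M = C_{M0}(1−X) = 0.8480 mol/L.
Along a PFR/batch, dC_N/dC_M = −r_N/(r_N+r_P) = −k₁/(k₁+k₂·C_M).
Integrating from C_{M0} to C_M: C_N = (0.517/0.224)·ln[(0.517+0.224·1.26)/(0.517+0.224·0.848)] = 2.308·ln(0.7992/0.7069) = 0.2832 mol/L.
Y_N = C_N/C_{M0} = 0.2832/1.26 = 0.225.

0.225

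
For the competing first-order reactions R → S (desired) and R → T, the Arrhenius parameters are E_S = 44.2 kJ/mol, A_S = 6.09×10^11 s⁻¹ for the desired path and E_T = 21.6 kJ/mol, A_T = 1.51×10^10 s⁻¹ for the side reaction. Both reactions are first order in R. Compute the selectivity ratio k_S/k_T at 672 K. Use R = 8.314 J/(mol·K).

0.706

With equal orders, S_{S/T} = k_S/k_T = (A_S/A_T)·exp[(E_T−E_S)/(RT)].
(E_T−E_S)/(RT) = (21.6−44.2)×10³/(8.314×672) = -22600/5587 = -4.045.
k_S/k_T = (6.09×10^11/1.51×10^10)·exp(-4.045) = 40.33 × 0.01751 = 0.706.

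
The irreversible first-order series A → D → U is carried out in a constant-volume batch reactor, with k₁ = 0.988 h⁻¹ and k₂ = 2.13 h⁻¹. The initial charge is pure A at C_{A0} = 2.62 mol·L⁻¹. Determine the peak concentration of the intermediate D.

At the optimum, C_{D,max}/C_{A0} = (k₁/k₂)^[k₂/(k₂−k₁)].
= (0.988/2.13)^(2.13/(2.13−0.988)) = (0.4638)^(1.865) = 0.2386.
C_{D,max} = 0.2386×2.62 = 0.625 mol·L⁻¹.

0.625 mol·L⁻¹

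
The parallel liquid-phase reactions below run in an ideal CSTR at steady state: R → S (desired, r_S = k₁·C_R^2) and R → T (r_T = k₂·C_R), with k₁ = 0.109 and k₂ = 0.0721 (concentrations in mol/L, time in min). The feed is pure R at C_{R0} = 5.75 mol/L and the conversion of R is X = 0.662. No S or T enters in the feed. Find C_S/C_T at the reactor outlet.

Exit C_R = C_{R0}(1−X) = 5.75×0.338 = 1.943 mol/L.
Rates in a CSTR are evaluated at the outlet concentration: r_S = 0.109×1.943^2 = 0.4117, r_T = 0.0721×1.943 = 0.1401.
Overall selectivity = C_S/C_T = r_Sτ/(r_Tτ) = r_S/r_T = 2.94.

2.94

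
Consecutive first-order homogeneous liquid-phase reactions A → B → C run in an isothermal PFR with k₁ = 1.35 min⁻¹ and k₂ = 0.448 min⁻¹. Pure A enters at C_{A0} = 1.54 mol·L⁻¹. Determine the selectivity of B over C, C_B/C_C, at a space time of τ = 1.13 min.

The intermediate concentration in a first-order A→B→C sequence is C_B = k₁C_{A0}(e^(−k₁τ) − e^(−k₂τ))/(k₂−k₁).
e^(−k₁τ) = e^(−1.35×1.13) = e^(−1.525) = 0.2175; e^(−k₂τ) = e^(−0.5062) = 0.6028.
C_B = 1.35×1.54/(0.448−1.35) × (0.2175−0.6028) = (-2.305)×(-0.3852) = 0.8879 mol·L⁻¹.
C_A = C_{A0}e^(−k₁τ) = 0.3350 mol·L⁻¹, so C_C = C_{A0}−C_A−C_B = 0.3171 mol·L⁻¹; C_B/C_C = 2.80.

2.80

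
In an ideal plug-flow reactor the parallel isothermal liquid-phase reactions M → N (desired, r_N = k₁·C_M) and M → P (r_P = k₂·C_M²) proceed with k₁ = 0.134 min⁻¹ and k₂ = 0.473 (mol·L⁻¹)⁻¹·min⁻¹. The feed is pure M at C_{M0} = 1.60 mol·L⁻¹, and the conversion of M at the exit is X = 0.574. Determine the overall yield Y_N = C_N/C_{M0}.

0.118

C_M = C_{M0}(1−X) = 0.6816 mol·L⁻¹.
Along a PFR/batch, dC_N/dC_M = −r_N/(r_N+r_P) = −k₁/(k₁+k₂·C_M).
Integrating from C_{M0} to C_M: C_N = (0.134/0.473)·ln[(0.134+0.473·1.60)/(0.134+0.473·0.682)] = 0.2833·ln(0.8908/0.4564) = 0.1895 mol·L⁻¹.
Y_N = C_N/C_{M0} = 0.1895/1.60 = 0.118.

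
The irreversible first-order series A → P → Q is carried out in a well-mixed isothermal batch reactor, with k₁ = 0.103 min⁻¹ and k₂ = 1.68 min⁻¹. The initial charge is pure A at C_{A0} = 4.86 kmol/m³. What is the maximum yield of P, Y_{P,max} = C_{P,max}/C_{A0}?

0.0511

For a first-order series the maximum intermediate yield is C_{P,max}/C_{A0} = (k₁/k₂)^[k₂/(k₂−k₁)].
= (0.103/1.68)^(1.68/(1.68−0.103)) = (0.06131)^(1.065) = 0.05109.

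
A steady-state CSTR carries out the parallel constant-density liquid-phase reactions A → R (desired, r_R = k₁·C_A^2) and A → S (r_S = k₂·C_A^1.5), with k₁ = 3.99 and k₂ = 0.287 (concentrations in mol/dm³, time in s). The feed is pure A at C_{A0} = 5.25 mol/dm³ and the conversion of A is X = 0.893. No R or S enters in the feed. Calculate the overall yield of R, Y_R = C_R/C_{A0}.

Exit C_A = C_{A0}(1−X) = 5.25×0.107 = 0.5617 mol/dm³.
Rates in a CSTR are evaluated at the outlet concentration: r_R = 3.99×0.5617^2 = 1.259, r_S = 0.287×0.5617^1.5 = 0.1208.
Fraction of consumed A going to R: r_R/(r_R+r_S) = 0.9124.
C_R = 0.9124·C_{A0}·X = 0.9124×5.25×0.893 = 4.28 mol/dm³; Y_R = C_R/C_{A0} = 0.815.

0.815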